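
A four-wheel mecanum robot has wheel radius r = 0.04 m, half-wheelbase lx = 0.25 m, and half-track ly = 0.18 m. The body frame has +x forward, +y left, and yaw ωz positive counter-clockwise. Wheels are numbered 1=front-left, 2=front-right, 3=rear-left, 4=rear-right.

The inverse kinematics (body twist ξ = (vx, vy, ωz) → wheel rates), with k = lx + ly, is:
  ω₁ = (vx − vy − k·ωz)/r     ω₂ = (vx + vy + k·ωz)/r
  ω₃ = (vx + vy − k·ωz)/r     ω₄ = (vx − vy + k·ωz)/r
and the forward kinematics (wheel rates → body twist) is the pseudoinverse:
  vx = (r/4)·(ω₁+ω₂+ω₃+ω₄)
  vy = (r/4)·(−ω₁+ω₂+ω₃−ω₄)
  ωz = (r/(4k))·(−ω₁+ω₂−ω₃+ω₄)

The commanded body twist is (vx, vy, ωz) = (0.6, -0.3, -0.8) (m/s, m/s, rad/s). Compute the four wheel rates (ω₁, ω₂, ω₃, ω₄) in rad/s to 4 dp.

k = lx + ly = 0.25 + 0.18 = 0.4300;  k·ωz = 0.4300·-0.8 = -0.3440
ω₁ (FL) = (vx − vy − k·ωz)/r = 1.2440/0.04 = 31.1000
ω₂ (FR) = (vx + vy + k·ωz)/r = -0.0440/0.04 = -1.1000
ω₃ (RL) = (vx + vy − k·ωz)/r = 0.6440/0.04 = 16.1000
ω₄ (RR) = (vx − vy + k·ωz)/r = 0.5560/0.04 = 13.9000

(31.1000, -1.1000, 16.1000, 13.9000)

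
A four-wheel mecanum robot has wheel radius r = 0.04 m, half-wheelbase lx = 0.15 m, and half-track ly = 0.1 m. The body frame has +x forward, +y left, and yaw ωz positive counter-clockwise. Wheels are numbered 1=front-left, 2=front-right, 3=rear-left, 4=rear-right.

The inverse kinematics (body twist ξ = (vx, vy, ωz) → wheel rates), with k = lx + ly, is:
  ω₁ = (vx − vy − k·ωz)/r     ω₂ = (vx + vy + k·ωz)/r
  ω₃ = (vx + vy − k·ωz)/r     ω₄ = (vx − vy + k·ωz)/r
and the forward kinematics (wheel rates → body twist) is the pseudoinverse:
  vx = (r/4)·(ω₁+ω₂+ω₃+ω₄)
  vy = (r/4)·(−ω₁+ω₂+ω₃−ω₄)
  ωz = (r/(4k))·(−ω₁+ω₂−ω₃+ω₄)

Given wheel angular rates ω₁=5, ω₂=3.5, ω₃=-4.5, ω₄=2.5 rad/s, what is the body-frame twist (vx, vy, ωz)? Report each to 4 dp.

(0.0650, -0.0850, 0.2200)

k = lx + ly = 0.15 + 0.1 = 0.2500
ω₁+ω₂+ω₃+ω₄ = 6.5000  →  vx = (0.04/4)·6.5000 = 0.0650
−ω₁+ω₂+ω₃−ω₄ = -8.5000  →  vy = (0.04/4)·-8.5000 = -0.0850
−ω₁+ω₂−ω₃+ω₄ = 5.5000  →  ωz = (0.04/1.0000)·5.5000 = 0.2200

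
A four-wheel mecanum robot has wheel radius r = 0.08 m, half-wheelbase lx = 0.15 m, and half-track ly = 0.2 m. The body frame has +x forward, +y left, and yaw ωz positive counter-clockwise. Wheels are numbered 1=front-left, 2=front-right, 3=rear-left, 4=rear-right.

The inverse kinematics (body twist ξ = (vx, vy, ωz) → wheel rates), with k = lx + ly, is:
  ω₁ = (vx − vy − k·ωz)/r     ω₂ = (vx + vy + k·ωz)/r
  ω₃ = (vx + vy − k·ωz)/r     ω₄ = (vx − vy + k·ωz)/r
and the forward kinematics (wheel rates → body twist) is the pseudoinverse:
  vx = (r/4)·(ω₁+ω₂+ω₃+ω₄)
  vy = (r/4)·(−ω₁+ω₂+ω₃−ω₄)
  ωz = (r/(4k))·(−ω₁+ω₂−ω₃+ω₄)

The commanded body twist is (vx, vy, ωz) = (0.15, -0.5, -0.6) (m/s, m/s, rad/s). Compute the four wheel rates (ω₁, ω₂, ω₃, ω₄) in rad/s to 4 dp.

(10.7500, -7.0000, -1.7500, 5.5000)

k = lx + ly = 0.15 + 0.2 = 0.3500;  k·ωz = 0.3500·-0.6 = -0.2100
ω₁ (FL) = (vx − vy − k·ωz)/r = 0.8600/0.08 = 10.7500
ω₂ (FR) = (vx + vy + k·ωz)/r = -0.5600/0.08 = -7.0000
ω₃ (RL) = (vx + vy − k·ωz)/r = -0.1400/0.08 = -1.7500
ω₄ (RR) = (vx − vy + k·ωz)/r = 0.4400/0.08 = 5.5000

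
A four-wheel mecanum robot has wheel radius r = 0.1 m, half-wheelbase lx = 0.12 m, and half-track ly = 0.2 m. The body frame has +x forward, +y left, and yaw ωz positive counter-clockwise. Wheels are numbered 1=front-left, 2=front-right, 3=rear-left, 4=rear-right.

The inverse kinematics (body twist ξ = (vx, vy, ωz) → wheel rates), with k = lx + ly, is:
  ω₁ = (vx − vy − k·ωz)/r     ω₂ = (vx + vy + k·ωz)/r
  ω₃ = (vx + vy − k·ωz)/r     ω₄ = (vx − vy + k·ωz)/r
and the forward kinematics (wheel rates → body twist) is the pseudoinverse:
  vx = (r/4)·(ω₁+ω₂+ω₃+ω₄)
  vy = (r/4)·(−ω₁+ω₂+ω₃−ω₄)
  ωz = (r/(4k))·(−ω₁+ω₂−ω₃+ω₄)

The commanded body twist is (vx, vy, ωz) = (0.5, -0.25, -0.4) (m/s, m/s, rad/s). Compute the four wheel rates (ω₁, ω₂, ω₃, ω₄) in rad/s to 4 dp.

k = lx + ly = 0.12 + 0.2 = 0.3200;  k·ωz = 0.3200·-0.4 = -0.1280
ω₁ (FL) = (vx − vy − k·ωz)/r = 0.8780/0.1 = 8.7800
ω₂ (FR) = (vx + vy + k·ωz)/r = 0.1220/0.1 = 1.2200
ω₃ (RL) = (vx + vy − k·ωz)/r = 0.3780/0.1 = 3.7800
ω₄ (RR) = (vx − vy + k·ωz)/r = 0.6220/0.1 = 6.2200

(8.7800, 1.2200, 3.7800, 6.2200)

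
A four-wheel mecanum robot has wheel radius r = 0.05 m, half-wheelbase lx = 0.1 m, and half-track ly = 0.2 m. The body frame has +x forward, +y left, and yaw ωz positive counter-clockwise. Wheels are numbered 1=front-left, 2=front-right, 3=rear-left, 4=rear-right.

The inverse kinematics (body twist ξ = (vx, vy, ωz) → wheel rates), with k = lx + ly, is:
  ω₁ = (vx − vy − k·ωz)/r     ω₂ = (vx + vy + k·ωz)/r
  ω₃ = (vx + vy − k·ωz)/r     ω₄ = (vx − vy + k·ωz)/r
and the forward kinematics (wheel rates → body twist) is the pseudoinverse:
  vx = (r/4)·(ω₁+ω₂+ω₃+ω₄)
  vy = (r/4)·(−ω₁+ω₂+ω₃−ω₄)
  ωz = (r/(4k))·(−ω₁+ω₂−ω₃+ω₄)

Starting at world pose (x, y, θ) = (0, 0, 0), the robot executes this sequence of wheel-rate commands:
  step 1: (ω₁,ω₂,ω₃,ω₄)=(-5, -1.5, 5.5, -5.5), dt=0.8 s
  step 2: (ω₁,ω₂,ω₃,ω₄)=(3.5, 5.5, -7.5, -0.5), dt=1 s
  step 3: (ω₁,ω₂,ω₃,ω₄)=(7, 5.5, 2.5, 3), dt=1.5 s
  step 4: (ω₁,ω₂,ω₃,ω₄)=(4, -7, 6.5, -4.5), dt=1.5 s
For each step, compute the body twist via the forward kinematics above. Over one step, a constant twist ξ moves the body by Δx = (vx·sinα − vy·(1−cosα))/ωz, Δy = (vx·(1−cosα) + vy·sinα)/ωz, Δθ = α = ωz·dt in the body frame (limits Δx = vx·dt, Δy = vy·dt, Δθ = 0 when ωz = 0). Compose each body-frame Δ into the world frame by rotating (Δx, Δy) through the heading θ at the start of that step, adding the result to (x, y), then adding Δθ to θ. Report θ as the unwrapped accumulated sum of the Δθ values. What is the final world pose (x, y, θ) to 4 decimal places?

step 1: ξ=(vx,vy,ωz)=(-0.0813, 0.1813, -0.3125), dt=0.8 → body Δ=(-0.0463, 0.1516, -0.2500) → world pose (-0.0463, 0.1516, -0.2500)
step 2: ξ=(vx,vy,ωz)=(0.0125, -0.0625, 0.3750), dt=1.0 → body Δ=(0.0238, -0.0587, 0.3750) → world pose (-0.0378, 0.0888, 0.1250)
step 3: ξ=(vx,vy,ωz)=(0.2250, -0.0250, -0.0417), dt=1.5 → body Δ=(0.3361, -0.0480, -0.0625) → world pose (0.3017, 0.0830, 0.0625)
step 4: ξ=(vx,vy,ωz)=(-0.0125, 0.0000, -0.9167), dt=1.5 → body Δ=(-0.0134, 0.0110, -1.3750) → world pose (0.2877, 0.0932, -1.3125)

(0.2877, 0.0932, -1.3125)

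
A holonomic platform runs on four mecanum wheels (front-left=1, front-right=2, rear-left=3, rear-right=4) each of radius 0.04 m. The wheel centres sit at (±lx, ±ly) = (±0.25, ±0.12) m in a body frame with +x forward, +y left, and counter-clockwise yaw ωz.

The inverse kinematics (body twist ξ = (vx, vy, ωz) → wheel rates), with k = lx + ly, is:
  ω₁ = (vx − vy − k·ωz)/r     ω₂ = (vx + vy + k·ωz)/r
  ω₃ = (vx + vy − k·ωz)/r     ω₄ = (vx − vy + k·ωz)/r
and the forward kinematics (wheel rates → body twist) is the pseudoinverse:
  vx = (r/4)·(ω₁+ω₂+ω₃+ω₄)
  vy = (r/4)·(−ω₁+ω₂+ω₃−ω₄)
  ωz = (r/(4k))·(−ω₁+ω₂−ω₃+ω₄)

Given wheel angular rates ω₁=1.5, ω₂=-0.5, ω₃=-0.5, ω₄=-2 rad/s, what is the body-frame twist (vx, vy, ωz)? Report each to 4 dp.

(-0.0150, -0.0050, -0.0946)

k = lx + ly = 0.25 + 0.12 = 0.3700
ω₁+ω₂+ω₃+ω₄ = -1.5000  →  vx = (0.04/4)·-1.5000 = -0.0150
−ω₁+ω₂+ω₃−ω₄ = -0.5000  →  vy = (0.04/4)·-0.5000 = -0.0050
−ω₁+ω₂−ω₃+ω₄ = -3.5000  →  ωz = (0.04/1.4800)·-3.5000 = -0.0946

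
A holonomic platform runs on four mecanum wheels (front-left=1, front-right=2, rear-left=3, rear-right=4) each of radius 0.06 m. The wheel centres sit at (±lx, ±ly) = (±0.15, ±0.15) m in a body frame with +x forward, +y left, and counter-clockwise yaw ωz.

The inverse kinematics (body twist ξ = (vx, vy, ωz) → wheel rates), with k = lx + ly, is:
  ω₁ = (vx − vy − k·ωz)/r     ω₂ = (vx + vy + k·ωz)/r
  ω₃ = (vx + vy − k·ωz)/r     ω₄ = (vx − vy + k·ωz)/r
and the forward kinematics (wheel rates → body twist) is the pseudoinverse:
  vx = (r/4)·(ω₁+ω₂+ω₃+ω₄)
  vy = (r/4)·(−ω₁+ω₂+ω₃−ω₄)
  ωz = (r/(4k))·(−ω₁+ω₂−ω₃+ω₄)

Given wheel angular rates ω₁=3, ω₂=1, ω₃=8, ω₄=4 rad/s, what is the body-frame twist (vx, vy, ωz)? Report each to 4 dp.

(0.2400, 0.0300, -0.3000)

k = lx + ly = 0.15 + 0.15 = 0.3000
ω₁+ω₂+ω₃+ω₄ = 16.0000  →  vx = (0.06/4)·16.0000 = 0.2400
−ω₁+ω₂+ω₃−ω₄ = 2.0000  →  vy = (0.06/4)·2.0000 = 0.0300
−ω₁+ω₂−ω₃+ω₄ = -6.0000  →  ωz = (0.06/1.2000)·-6.0000 = -0.3000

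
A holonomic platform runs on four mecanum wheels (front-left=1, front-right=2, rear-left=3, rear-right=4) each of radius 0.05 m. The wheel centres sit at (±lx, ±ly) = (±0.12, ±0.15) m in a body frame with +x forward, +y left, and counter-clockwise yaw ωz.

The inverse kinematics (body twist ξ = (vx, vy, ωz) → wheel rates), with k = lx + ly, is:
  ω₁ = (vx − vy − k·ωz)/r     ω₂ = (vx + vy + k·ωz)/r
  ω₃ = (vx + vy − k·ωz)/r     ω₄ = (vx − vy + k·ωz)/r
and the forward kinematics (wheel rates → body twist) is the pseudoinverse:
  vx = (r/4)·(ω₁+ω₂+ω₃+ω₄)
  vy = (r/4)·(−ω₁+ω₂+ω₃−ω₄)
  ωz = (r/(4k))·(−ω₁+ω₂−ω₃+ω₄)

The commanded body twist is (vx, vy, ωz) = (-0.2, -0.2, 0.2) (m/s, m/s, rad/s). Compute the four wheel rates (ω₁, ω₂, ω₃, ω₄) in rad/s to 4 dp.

k = lx + ly = 0.12 + 0.15 = 0.2700;  k·ωz = 0.2700·0.2 = 0.0540
ω₁ (FL) = (vx − vy − k·ωz)/r = -0.0540/0.05 = -1.0800
ω₂ (FR) = (vx + vy + k·ωz)/r = -0.3460/0.05 = -6.9200
ω₃ (RL) = (vx + vy − k·ωz)/r = -0.4540/0.05 = -9.0800
ω₄ (RR) = (vx − vy + k·ωz)/r = 0.0540/0.05 = 1.0800

(-1.0800, -6.9200, -9.0800, 1.0800)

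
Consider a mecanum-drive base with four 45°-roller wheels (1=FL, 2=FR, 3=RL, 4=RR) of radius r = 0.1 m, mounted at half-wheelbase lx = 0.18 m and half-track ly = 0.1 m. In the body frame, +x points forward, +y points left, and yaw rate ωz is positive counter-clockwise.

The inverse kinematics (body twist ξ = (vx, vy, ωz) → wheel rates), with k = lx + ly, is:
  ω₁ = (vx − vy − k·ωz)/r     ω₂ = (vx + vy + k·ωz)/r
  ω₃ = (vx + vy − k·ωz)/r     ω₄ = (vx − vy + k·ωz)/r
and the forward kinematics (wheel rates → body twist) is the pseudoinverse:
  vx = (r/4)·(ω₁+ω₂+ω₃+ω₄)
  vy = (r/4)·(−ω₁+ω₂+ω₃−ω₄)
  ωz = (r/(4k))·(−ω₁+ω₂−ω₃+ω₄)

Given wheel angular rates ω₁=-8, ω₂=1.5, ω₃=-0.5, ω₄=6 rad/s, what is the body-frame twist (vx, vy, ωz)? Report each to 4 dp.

k = lx + ly = 0.18 + 0.1 = 0.2800
ω₁+ω₂+ω₃+ω₄ = -1.0000  →  vx = (0.1/4)·-1.0000 = -0.0250
−ω₁+ω₂+ω₃−ω₄ = 3.0000  →  vy = (0.1/4)·3.0000 = 0.0750
−ω₁+ω₂−ω₃+ω₄ = 16.0000  →  ωz = (0.1/1.1200)·16.0000 = 1.4286

(-0.0250, 0.0750, 1.4286)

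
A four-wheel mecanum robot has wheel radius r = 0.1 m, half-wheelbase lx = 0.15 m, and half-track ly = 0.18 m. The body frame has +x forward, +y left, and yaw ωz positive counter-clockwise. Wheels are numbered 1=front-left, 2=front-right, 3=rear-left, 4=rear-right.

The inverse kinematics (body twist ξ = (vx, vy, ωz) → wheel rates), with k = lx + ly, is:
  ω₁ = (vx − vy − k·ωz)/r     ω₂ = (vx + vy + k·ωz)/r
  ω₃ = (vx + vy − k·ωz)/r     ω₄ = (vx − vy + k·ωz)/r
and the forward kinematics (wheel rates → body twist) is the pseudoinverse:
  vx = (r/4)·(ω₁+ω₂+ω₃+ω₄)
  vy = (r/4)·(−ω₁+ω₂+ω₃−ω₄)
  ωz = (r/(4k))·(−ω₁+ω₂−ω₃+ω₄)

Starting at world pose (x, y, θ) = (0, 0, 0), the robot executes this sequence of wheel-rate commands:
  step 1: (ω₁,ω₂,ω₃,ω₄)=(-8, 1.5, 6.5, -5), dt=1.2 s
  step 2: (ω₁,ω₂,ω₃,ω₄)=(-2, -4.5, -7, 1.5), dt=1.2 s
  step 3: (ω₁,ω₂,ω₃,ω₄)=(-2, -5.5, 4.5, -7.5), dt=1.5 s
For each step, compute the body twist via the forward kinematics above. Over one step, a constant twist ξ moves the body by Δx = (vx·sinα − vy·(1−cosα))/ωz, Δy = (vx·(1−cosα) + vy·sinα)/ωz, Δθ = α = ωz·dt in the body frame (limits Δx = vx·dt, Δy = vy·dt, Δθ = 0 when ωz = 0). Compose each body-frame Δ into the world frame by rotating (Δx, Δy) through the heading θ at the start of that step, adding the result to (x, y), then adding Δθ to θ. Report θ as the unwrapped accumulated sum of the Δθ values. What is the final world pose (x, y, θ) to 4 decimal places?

step 1: ξ=(vx,vy,ωz)=(-0.1250, 0.5250, -0.1515), dt=1.2 → body Δ=(-0.0921, 0.6401, -0.1818) → world pose (-0.0921, 0.6401, -0.1818)
step 2: ξ=(vx,vy,ωz)=(-0.3000, -0.2750, 0.4545), dt=1.2 → body Δ=(-0.2546, -0.4096, 0.5455) → world pose (-0.4166, 0.2833, 0.3636)
step 3: ξ=(vx,vy,ωz)=(-0.2625, 0.2125, -1.1742), dt=1.5 → body Δ=(-0.0043, 0.4436, -1.7614) → world pose (-0.5783, 0.6963, -1.3977)

(-0.5783, 0.6963, -1.3977)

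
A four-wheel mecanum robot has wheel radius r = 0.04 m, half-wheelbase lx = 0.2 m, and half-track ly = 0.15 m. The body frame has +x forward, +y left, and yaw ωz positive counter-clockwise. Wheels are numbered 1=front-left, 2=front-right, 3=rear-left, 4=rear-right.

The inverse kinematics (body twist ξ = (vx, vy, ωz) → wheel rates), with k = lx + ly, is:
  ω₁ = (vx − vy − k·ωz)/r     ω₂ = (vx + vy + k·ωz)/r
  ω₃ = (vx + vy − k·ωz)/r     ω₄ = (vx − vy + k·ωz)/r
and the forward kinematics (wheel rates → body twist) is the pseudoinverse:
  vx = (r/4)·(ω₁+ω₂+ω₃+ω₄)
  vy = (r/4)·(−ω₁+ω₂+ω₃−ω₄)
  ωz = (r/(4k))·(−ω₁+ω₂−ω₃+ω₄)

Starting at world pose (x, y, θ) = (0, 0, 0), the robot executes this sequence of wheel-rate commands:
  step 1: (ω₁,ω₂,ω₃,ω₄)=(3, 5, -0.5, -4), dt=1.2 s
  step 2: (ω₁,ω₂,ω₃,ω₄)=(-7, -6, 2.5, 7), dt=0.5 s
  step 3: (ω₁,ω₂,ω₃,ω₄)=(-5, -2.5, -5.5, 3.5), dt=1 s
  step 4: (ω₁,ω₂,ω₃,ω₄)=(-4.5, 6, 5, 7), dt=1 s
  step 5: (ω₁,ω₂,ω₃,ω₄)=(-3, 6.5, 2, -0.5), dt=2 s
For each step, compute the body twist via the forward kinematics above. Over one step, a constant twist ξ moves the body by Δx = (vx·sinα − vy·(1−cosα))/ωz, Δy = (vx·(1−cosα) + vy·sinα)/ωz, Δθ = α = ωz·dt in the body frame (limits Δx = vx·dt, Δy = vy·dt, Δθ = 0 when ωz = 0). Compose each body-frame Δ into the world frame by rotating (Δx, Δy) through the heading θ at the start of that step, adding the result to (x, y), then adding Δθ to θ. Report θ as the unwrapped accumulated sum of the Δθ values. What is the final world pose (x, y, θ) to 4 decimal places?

(-0.1099, 0.3316, 1.1129)

step 1: ξ=(vx,vy,ωz)=(0.0350, 0.0550, -0.0429), dt=1.2 → body Δ=(0.0437, 0.0649, -0.0514) → world pose (0.0437, 0.0649, -0.0514)
step 2: ξ=(vx,vy,ωz)=(-0.0350, -0.0350, 0.1571), dt=0.5 → body Δ=(-0.0168, -0.0182, 0.0786) → world pose (0.0260, 0.0476, 0.0271)
step 3: ξ=(vx,vy,ωz)=(-0.0950, -0.0650, 0.3286), dt=1.0 → body Δ=(-0.0827, -0.0793, 0.3286) → world pose (-0.0546, -0.0339, 0.3557)
step 4: ξ=(vx,vy,ωz)=(0.1350, 0.0850, 0.3571), dt=1.0 → body Δ=(0.1171, 0.1071, 0.3571) → world pose (0.0180, 0.1072, 0.7129)
step 5: ξ=(vx,vy,ωz)=(0.0500, 0.1200, 0.2000), dt=2.0 → body Δ=(0.0500, 0.2534, 0.4000) → world pose (-0.1099, 0.3316, 1.1129)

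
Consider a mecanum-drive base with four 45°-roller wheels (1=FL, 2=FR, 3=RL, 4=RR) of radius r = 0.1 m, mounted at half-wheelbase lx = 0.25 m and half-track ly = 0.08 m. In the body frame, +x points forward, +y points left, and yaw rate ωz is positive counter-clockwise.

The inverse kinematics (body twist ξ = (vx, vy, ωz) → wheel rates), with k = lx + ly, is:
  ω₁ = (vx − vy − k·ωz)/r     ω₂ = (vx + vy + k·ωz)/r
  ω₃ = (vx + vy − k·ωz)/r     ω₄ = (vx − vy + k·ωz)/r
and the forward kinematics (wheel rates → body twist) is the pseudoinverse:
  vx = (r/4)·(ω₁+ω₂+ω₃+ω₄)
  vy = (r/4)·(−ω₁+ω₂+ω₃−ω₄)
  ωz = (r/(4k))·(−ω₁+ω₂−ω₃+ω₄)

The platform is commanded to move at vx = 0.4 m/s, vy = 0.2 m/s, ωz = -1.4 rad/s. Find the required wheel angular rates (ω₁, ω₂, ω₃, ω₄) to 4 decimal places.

(6.6200, 1.3800, 10.6200, -2.6200)

k = lx + ly = 0.25 + 0.08 = 0.3300;  k·ωz = 0.3300·-1.4 = -0.4620
ω₁ (FL) = (vx − vy − k·ωz)/r = 0.6620/0.1 = 6.6200
ω₂ (FR) = (vx + vy + k·ωz)/r = 0.1380/0.1 = 1.3800
ω₃ (RL) = (vx + vy − k·ωz)/r = 1.0620/0.1 = 10.6200
ω₄ (RR) = (vx − vy + k·ωz)/r = -0.2620/0.1 = -2.6200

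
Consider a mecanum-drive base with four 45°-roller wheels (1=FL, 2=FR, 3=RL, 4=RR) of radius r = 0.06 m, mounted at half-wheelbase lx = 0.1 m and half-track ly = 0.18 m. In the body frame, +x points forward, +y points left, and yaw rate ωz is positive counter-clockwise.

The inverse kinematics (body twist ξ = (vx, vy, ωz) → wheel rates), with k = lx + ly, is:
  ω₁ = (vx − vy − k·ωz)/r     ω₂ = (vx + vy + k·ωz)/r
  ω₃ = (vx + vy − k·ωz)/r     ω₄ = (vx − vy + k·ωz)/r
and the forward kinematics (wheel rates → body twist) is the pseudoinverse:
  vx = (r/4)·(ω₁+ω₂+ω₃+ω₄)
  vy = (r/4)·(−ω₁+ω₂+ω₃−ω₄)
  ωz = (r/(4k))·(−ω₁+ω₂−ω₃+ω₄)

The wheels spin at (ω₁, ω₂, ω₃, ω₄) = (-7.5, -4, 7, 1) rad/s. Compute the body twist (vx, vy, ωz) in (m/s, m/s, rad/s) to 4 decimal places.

k = lx + ly = 0.1 + 0.18 = 0.2800
ω₁+ω₂+ω₃+ω₄ = -3.5000  →  vx = (0.06/4)·-3.5000 = -0.0525
−ω₁+ω₂+ω₃−ω₄ = 9.5000  →  vy = (0.06/4)·9.5000 = 0.1425
−ω₁+ω₂−ω₃+ω₄ = -2.5000  →  ωz = (0.06/1.1200)·-2.5000 = -0.1339

(-0.0525, 0.1425, -0.1339)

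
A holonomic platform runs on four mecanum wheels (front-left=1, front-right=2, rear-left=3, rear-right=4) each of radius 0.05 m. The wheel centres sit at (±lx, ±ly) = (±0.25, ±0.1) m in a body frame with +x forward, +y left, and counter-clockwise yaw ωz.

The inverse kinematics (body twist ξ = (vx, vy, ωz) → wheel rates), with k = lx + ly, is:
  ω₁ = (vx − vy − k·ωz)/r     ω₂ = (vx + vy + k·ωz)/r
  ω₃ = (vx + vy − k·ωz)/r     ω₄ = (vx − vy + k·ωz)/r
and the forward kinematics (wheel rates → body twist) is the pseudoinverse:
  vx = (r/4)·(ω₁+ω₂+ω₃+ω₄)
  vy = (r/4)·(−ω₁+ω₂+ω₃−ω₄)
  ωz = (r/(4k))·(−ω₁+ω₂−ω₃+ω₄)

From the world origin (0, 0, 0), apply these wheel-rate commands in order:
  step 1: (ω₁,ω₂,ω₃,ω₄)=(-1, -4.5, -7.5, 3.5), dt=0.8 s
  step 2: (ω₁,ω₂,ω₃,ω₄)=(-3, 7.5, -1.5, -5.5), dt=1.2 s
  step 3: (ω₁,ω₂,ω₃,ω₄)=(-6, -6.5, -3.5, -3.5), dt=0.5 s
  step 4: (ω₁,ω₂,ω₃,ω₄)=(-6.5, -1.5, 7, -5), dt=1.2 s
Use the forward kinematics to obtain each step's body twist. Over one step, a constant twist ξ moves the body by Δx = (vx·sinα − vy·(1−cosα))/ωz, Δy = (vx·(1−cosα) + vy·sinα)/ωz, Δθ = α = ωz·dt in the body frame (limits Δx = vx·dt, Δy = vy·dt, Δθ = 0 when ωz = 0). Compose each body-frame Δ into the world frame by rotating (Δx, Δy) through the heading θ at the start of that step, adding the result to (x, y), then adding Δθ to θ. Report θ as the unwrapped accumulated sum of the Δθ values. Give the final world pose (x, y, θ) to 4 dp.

(-0.4631, 0.1871, 0.1839)

step 1: ξ=(vx,vy,ωz)=(-0.1187, -0.1812, 0.2679), dt=0.8 → body Δ=(-0.0788, -0.1540, 0.2143) → world pose (-0.0788, -0.1540, 0.2143)
step 2: ξ=(vx,vy,ωz)=(-0.0313, 0.1813, 0.2321), dt=1.2 → body Δ=(-0.0671, 0.2095, 0.2786) → world pose (-0.1889, 0.0364, 0.4929)
step 3: ξ=(vx,vy,ωz)=(-0.2438, -0.0062, -0.0179), dt=0.5 → body Δ=(-0.1219, -0.0026, -0.0089) → world pose (-0.2951, -0.0235, 0.4839)
step 4: ξ=(vx,vy,ωz)=(-0.0750, 0.2125, -0.2500), dt=1.2 → body Δ=(-0.0507, 0.2646, -0.3000) → world pose (-0.4631, 0.1871, 0.1839)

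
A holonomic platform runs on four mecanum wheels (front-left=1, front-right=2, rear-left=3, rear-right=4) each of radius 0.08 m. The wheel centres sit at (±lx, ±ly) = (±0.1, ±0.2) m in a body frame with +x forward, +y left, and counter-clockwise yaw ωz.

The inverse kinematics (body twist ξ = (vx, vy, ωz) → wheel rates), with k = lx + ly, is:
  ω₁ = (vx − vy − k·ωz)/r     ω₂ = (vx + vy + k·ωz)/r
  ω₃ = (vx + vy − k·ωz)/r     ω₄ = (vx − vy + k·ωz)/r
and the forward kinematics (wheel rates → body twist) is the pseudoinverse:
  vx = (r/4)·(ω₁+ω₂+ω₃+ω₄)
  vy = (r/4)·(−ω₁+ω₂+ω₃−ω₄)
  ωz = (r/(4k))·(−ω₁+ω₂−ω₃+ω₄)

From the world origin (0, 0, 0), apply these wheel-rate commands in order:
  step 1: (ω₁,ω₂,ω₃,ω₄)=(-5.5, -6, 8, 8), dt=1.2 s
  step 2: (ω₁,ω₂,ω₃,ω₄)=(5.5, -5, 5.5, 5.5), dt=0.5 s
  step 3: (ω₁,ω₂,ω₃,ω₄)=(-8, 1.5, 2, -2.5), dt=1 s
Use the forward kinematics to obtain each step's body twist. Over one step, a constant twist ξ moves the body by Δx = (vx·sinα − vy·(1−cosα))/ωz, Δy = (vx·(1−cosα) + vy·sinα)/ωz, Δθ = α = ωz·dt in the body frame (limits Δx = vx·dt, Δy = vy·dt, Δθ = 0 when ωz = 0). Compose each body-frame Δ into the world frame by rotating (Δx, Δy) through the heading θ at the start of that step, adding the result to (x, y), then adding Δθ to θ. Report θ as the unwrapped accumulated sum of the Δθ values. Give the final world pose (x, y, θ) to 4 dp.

step 1: ξ=(vx,vy,ωz)=(0.0900, -0.0100, -0.0333), dt=1.2 → body Δ=(0.1077, -0.0142, -0.0400) → world pose (0.1077, -0.0142, -0.0400)
step 2: ξ=(vx,vy,ωz)=(0.2300, -0.2100, -0.7000), dt=0.5 → body Δ=(0.0945, -0.1228, -0.3500) → world pose (0.1972, -0.1406, -0.3900)
step 3: ξ=(vx,vy,ωz)=(-0.1400, 0.2800, 0.3333), dt=1.0 → body Δ=(-0.1837, 0.2517, 0.3333) → world pose (0.1231, 0.1620, -0.0567)

(0.1231, 0.1620, -0.0567)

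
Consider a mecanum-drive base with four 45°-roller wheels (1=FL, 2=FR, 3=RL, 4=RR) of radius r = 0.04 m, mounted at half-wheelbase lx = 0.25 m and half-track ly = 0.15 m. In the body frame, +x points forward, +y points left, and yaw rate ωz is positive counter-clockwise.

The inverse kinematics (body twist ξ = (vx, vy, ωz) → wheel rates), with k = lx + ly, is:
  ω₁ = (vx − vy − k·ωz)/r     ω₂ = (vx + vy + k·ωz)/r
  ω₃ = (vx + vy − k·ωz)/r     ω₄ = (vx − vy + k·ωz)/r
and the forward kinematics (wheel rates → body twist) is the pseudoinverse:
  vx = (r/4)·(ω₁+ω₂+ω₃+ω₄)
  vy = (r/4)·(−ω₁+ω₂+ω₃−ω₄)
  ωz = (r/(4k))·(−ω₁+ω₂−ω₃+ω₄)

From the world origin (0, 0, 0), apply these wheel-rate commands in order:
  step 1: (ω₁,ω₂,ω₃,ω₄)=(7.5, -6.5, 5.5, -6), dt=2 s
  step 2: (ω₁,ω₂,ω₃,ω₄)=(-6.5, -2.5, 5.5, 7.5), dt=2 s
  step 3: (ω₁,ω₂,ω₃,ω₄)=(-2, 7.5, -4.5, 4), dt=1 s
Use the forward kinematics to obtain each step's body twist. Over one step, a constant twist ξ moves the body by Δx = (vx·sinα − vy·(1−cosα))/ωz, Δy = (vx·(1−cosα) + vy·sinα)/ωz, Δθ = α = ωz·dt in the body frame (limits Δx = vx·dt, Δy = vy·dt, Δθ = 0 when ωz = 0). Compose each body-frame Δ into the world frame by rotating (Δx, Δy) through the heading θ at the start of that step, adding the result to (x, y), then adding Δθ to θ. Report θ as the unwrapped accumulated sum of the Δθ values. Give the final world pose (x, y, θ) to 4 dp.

(0.0931, -0.1243, -0.5250)

step 1: ξ=(vx,vy,ωz)=(0.0050, -0.0250, -0.6375), dt=2.0 → body Δ=(-0.0203, -0.0431, -1.2750) → world pose (-0.0203, -0.0431, -1.2750)
step 2: ξ=(vx,vy,ωz)=(0.0400, 0.0200, 0.1500), dt=2.0 → body Δ=(0.0729, 0.0513, 0.3000) → world pose (0.0500, -0.0978, -0.9750)
step 3: ξ=(vx,vy,ωz)=(0.0500, 0.0100, 0.4500), dt=1.0 → body Δ=(0.0461, 0.0207, 0.4500) → world pose (0.0931, -0.1243, -0.5250)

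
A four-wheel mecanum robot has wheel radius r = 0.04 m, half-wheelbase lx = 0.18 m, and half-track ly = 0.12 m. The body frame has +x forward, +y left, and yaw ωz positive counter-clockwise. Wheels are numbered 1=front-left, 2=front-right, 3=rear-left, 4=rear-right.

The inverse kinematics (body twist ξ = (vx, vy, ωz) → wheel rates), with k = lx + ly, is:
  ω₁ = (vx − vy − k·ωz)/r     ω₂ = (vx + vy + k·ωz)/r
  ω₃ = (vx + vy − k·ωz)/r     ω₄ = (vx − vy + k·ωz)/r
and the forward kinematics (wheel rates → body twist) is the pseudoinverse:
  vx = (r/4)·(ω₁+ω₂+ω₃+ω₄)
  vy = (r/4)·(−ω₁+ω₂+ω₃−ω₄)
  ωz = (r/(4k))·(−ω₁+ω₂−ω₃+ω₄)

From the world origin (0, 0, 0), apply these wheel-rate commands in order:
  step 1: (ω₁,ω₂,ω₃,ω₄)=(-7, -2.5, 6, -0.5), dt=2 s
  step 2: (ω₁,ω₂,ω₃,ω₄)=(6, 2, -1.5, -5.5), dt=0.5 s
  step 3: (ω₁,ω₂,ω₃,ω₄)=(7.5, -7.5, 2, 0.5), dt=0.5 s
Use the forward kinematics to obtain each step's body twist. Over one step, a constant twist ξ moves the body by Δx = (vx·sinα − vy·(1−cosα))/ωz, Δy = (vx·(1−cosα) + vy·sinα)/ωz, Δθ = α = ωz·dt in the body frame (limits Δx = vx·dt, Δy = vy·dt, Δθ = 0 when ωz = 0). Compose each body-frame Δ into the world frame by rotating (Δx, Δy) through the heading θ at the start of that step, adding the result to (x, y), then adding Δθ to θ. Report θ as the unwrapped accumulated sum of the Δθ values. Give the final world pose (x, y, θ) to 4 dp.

step 1: ξ=(vx,vy,ωz)=(-0.0400, 0.1100, -0.0667), dt=2.0 → body Δ=(-0.0651, 0.2247, -0.1333) → world pose (-0.0651, 0.2247, -0.1333)
step 2: ξ=(vx,vy,ωz)=(0.0100, 0.0000, -0.2667), dt=0.5 → body Δ=(0.0050, -0.0003, -0.1333) → world pose (-0.0602, 0.2237, -0.2667)
step 3: ξ=(vx,vy,ωz)=(0.0250, -0.1350, -0.5500), dt=0.5 → body Δ=(0.0031, -0.0684, -0.2750) → world pose (-0.0752, 0.1569, -0.5417)

(-0.0752, 0.1569, -0.5417)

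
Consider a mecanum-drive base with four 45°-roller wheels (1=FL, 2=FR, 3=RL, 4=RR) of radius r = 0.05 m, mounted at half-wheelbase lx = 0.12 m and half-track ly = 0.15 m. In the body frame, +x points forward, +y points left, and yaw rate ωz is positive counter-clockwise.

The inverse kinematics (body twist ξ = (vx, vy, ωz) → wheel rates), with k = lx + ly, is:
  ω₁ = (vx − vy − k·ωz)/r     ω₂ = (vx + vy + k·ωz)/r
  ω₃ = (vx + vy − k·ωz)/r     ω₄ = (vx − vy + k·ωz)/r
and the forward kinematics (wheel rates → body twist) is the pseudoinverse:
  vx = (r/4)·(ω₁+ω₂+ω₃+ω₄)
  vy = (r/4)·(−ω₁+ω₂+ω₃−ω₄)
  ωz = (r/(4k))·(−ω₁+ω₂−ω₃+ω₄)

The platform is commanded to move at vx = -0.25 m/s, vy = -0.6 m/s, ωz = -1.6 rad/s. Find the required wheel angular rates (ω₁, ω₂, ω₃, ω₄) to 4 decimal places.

k = lx + ly = 0.12 + 0.15 = 0.2700;  k·ωz = 0.2700·-1.6 = -0.4320
ω₁ (FL) = (vx − vy − k·ωz)/r = 0.7820/0.05 = 15.6400
ω₂ (FR) = (vx + vy + k·ωz)/r = -1.2820/0.05 = -25.6400
ω₃ (RL) = (vx + vy − k·ωz)/r = -0.4180/0.05 = -8.3600
ω₄ (RR) = (vx − vy + k·ωz)/r = -0.0820/0.05 = -1.6400

(15.6400, -25.6400, -8.3600, -1.6400)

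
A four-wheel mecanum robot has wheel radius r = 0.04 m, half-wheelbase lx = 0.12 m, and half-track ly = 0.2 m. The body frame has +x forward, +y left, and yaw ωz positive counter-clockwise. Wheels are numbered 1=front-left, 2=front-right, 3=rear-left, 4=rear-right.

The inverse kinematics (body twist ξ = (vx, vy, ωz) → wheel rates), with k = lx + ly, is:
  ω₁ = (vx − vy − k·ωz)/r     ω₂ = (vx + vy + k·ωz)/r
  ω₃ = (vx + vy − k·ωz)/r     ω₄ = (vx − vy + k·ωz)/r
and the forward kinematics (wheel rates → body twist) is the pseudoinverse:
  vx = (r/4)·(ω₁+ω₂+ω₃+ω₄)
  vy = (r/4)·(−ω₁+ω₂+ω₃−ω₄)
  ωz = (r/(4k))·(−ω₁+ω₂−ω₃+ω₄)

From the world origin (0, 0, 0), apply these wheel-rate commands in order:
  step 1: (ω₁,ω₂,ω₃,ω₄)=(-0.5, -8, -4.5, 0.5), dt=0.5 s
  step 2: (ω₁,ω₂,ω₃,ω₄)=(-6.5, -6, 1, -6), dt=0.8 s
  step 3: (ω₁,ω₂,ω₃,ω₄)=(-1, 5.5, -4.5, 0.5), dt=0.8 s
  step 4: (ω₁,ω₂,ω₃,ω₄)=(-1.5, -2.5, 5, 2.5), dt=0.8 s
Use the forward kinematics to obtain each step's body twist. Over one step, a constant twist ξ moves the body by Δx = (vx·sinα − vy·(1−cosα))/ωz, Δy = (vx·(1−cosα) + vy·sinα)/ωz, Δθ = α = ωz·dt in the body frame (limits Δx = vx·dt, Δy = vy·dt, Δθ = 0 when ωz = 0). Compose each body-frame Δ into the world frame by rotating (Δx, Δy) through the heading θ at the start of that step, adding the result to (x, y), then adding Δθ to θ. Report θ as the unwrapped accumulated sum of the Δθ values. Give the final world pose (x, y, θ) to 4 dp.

(-0.1632, 0.0399, -0.0016)

step 1: ξ=(vx,vy,ωz)=(-0.1250, -0.1250, -0.0781), dt=0.5 → body Δ=(-0.0637, -0.0613, -0.0391) → world pose (-0.0637, -0.0613, -0.0391)
step 2: ξ=(vx,vy,ωz)=(-0.1750, 0.0750, -0.2031), dt=0.8 → body Δ=(-0.1345, 0.0711, -0.1625) → world pose (-0.1953, 0.0150, -0.2016)
step 3: ξ=(vx,vy,ωz)=(0.0050, 0.0150, 0.3594), dt=0.8 → body Δ=(0.0022, 0.0124, 0.2875) → world pose (-0.1907, 0.0267, 0.0859)
step 4: ξ=(vx,vy,ωz)=(0.0350, 0.0150, -0.1094), dt=0.8 → body Δ=(0.0285, 0.0108, -0.0875) → world pose (-0.1632, 0.0399, -0.0016)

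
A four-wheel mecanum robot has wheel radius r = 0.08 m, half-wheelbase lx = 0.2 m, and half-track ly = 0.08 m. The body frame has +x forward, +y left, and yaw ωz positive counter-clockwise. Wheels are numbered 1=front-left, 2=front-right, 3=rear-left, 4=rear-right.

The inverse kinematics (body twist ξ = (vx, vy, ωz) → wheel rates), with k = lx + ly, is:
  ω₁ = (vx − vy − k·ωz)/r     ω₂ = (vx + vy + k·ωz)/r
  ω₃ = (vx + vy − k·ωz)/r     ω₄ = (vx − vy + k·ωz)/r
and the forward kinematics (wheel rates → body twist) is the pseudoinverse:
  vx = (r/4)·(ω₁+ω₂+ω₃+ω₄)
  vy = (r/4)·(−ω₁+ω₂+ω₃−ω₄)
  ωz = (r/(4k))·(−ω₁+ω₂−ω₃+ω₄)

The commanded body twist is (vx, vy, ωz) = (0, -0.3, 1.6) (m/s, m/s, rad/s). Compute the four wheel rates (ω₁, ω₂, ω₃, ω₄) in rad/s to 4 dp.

k = lx + ly = 0.2 + 0.08 = 0.2800;  k·ωz = 0.2800·1.6 = 0.4480
ω₁ (FL) = (vx − vy − k·ωz)/r = -0.1480/0.08 = -1.8500
ω₂ (FR) = (vx + vy + k·ωz)/r = 0.1480/0.08 = 1.8500
ω₃ (RL) = (vx + vy − k·ωz)/r = -0.7480/0.08 = -9.3500
ω₄ (RR) = (vx − vy + k·ωz)/r = 0.7480/0.08 = 9.3500

(-1.8500, 1.8500, -9.3500, 9.3500)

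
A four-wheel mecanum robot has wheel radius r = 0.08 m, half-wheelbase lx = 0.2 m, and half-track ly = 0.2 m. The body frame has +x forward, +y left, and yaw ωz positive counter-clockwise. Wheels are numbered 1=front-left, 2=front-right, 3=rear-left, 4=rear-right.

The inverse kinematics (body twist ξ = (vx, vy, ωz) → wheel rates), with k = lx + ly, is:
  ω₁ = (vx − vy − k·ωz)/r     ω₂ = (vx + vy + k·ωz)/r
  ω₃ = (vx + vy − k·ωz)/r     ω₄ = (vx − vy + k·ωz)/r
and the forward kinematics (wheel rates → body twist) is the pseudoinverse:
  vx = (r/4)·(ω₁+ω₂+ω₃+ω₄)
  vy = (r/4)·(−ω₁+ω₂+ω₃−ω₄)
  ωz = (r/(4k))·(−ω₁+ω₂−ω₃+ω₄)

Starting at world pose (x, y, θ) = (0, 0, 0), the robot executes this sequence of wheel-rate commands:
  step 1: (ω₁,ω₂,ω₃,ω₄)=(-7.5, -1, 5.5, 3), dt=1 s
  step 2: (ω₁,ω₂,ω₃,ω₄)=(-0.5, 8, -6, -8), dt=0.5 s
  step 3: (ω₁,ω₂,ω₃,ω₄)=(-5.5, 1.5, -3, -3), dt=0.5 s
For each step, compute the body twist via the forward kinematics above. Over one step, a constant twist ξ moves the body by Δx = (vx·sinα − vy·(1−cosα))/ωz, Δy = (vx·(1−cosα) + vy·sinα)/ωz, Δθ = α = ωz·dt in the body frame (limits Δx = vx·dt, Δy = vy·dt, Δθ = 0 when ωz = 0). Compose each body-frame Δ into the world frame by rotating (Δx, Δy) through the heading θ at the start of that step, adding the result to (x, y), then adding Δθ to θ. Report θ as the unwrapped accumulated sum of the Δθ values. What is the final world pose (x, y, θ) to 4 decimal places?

step 1: ξ=(vx,vy,ωz)=(0.0000, 0.1800, 0.2000), dt=1.0 → body Δ=(-0.0179, 0.1788, 0.2000) → world pose (-0.0179, 0.1788, 0.2000)
step 2: ξ=(vx,vy,ωz)=(-0.1300, 0.2100, 0.3250), dt=0.5 → body Δ=(-0.0732, 0.0993, 0.1625) → world pose (-0.1094, 0.2615, 0.3625)
step 3: ξ=(vx,vy,ωz)=(-0.2000, 0.1400, 0.3500), dt=0.5 → body Δ=(-0.1056, 0.0609, 0.1750) → world pose (-0.2298, 0.2811, 0.5375)

(-0.2298, 0.2811, 0.5375)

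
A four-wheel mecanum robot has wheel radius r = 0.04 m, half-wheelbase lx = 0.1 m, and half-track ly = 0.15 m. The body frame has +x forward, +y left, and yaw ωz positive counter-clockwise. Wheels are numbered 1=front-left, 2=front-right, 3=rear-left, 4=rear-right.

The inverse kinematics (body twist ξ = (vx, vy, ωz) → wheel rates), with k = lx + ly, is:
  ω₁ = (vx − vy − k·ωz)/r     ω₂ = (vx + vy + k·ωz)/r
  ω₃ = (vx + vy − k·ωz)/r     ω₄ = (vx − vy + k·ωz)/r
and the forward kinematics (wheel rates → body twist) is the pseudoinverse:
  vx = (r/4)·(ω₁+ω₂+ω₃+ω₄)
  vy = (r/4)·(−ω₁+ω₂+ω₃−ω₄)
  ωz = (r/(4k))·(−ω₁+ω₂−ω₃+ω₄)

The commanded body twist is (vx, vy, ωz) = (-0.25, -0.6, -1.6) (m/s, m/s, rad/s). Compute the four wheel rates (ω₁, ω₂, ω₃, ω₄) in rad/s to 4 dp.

k = lx + ly = 0.1 + 0.15 = 0.2500;  k·ωz = 0.2500·-1.6 = -0.4000
ω₁ (FL) = (vx − vy − k·ωz)/r = 0.7500/0.04 = 18.7500
ω₂ (FR) = (vx + vy + k·ωz)/r = -1.2500/0.04 = -31.2500
ω₃ (RL) = (vx + vy − k·ωz)/r = -0.4500/0.04 = -11.2500
ω₄ (RR) = (vx − vy + k·ωz)/r = -0.0500/0.04 = -1.2500

(18.7500, -31.2500, -11.2500, -1.2500)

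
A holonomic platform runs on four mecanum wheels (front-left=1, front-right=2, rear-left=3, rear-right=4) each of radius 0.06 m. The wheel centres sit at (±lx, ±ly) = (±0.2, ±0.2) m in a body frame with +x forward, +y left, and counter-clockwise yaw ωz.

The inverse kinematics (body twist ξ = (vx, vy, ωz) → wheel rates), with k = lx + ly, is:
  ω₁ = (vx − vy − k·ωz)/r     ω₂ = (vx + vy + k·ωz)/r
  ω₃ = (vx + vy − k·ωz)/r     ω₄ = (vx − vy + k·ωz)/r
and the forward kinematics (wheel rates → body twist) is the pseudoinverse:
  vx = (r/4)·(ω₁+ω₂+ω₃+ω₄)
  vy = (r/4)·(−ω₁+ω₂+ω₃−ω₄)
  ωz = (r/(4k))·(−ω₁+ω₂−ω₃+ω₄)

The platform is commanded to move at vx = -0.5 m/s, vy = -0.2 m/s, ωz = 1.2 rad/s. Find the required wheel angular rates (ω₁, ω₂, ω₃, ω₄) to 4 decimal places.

k = lx + ly = 0.2 + 0.2 = 0.4000;  k·ωz = 0.4000·1.2 = 0.4800
ω₁ (FL) = (vx − vy − k·ωz)/r = -0.7800/0.06 = -13.0000
ω₂ (FR) = (vx + vy + k·ωz)/r = -0.2200/0.06 = -3.6667
ω₃ (RL) = (vx + vy − k·ωz)/r = -1.1800/0.06 = -19.6667
ω₄ (RR) = (vx − vy + k·ωz)/r = 0.1800/0.06 = 3.0000

(-13.0000, -3.6667, -19.6667, 3.0000)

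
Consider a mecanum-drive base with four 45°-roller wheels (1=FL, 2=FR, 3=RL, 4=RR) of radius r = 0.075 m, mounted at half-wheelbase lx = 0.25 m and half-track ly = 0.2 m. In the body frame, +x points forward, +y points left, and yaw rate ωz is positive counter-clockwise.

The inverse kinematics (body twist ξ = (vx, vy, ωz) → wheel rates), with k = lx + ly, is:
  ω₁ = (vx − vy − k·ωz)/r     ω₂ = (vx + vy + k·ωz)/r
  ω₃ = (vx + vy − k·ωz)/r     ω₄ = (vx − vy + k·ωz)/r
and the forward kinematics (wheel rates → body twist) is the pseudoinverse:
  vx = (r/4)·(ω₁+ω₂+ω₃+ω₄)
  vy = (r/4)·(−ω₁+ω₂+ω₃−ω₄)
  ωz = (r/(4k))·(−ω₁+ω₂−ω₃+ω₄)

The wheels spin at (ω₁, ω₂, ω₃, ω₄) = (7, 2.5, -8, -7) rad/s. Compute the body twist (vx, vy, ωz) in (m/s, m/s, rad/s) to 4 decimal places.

(-0.1031, -0.1031, -0.1458)

k = lx + ly = 0.25 + 0.2 = 0.4500
ω₁+ω₂+ω₃+ω₄ = -5.5000  →  vx = (0.075/4)·-5.5000 = -0.1031
−ω₁+ω₂+ω₃−ω₄ = -5.5000  →  vy = (0.075/4)·-5.5000 = -0.1031
−ω₁+ω₂−ω₃+ω₄ = -3.5000  →  ωz = (0.075/1.8000)·-3.5000 = -0.1458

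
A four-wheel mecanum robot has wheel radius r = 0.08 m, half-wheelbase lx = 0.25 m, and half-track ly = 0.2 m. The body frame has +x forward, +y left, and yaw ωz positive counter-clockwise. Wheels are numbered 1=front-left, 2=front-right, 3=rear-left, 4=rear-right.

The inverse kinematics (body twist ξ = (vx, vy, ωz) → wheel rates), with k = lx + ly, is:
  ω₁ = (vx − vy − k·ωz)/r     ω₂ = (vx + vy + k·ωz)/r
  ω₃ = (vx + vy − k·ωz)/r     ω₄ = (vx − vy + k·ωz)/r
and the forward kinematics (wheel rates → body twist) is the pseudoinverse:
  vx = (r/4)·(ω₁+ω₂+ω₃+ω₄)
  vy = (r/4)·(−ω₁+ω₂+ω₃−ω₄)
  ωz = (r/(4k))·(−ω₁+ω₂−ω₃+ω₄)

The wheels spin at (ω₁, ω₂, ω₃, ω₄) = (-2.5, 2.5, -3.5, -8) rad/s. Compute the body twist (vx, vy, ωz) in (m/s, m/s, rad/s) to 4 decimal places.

k = lx + ly = 0.25 + 0.2 = 0.4500
ω₁+ω₂+ω₃+ω₄ = -11.5000  →  vx = (0.08/4)·-11.5000 = -0.2300
−ω₁+ω₂+ω₃−ω₄ = 9.5000  →  vy = (0.08/4)·9.5000 = 0.1900
−ω₁+ω₂−ω₃+ω₄ = 0.5000  →  ωz = (0.08/1.8000)·0.5000 = 0.0222

(-0.2300, 0.1900, 0.0222)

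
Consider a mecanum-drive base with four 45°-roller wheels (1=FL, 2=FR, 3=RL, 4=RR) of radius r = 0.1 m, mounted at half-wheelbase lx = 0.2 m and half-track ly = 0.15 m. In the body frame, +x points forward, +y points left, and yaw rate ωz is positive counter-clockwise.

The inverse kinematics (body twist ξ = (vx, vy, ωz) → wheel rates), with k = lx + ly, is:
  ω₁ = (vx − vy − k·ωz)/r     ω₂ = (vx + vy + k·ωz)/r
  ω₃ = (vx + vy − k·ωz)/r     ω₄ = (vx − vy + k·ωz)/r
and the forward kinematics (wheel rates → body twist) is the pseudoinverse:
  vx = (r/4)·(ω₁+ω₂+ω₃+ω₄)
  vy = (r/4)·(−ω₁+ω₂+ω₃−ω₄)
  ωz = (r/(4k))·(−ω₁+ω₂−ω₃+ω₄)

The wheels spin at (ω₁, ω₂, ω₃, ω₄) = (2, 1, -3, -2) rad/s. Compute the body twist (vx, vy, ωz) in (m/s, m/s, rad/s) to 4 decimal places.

(-0.0500, -0.0500, 0.0000)

k = lx + ly = 0.2 + 0.15 = 0.3500
ω₁+ω₂+ω₃+ω₄ = -2.0000  →  vx = (0.1/4)·-2.0000 = -0.0500
−ω₁+ω₂+ω₃−ω₄ = -2.0000  →  vy = (0.1/4)·-2.0000 = -0.0500
−ω₁+ω₂−ω₃+ω₄ = 0.0000  →  ωz = (0.1/1.4000)·0.0000 = 0.0000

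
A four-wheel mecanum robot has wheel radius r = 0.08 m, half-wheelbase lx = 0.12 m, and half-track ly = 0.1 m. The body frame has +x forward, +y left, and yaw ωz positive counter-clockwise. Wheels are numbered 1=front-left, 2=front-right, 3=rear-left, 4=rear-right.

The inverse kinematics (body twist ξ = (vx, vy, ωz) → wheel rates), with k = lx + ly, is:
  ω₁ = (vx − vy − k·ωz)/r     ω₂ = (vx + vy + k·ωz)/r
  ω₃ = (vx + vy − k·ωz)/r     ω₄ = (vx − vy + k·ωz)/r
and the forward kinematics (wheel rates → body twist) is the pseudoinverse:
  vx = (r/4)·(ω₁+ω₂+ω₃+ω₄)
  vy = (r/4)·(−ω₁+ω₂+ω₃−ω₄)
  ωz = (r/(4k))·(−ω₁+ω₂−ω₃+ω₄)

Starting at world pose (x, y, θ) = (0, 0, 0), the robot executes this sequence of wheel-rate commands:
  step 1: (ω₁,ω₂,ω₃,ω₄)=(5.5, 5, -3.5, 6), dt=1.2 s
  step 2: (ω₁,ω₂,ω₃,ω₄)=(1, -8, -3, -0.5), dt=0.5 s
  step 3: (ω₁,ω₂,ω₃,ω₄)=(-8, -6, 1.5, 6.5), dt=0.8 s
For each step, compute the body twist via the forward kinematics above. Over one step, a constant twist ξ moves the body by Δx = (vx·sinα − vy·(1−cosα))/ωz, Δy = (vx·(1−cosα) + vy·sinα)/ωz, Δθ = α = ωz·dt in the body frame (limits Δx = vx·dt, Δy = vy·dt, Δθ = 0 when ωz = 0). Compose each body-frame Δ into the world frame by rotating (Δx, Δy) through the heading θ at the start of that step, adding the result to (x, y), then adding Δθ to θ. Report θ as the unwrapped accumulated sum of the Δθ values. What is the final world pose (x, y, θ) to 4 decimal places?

step 1: ξ=(vx,vy,ωz)=(0.2600, -0.2000, 0.8182), dt=1.2 → body Δ=(0.3729, -0.0620, 0.9818) → world pose (0.3729, -0.0620, 0.9818)
step 2: ξ=(vx,vy,ωz)=(-0.2100, -0.2300, -0.5909), dt=0.5 → body Δ=(-0.1203, -0.0979, -0.2955) → world pose (0.3875, -0.2165, 0.6864)
step 3: ξ=(vx,vy,ωz)=(-0.1200, -0.0600, 0.6364), dt=0.8 → body Δ=(-0.0800, -0.0699, 0.5091) → world pose (0.3699, -0.3212, 1.1955)

(0.3699, -0.3212, 1.1955)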